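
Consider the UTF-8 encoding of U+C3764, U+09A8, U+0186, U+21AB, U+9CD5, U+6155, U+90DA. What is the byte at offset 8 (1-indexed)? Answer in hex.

1-indexed offset 8 is 0-indexed offset 7.
U+C3764 → 4-byte form F3 83 9D A4 at offsets 0–3.
U+09A8 → 3-byte form E0 A6 A8 at offsets 4–6.
U+0186 → 2-byte form C6 86 at offsets 7–8.
Offset 7 falls in char 3's range; it's byte 1 of C6 86 = 0xC6.

0xC6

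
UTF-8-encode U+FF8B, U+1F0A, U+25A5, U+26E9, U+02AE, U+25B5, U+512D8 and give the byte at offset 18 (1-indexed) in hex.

0xF1

1-indexed offset 18 is 0-indexed offset 17.
U+FF8B → 3-byte form EF BE 8B at offsets 0–2.
U+1F0A → 3-byte form E1 BC 8A at offsets 3–5.
U+25A5 → 3-byte form E2 96 A5 at offsets 6–8.
U+26E9 → 3-byte form E2 9B A9 at offsets 9–11.
U+02AE → 2-byte form CA AE at offsets 12–13.
U+25B5 → 3-byte form E2 96 B5 at offsets 14–16.
U+512D8 → 4-byte form F1 91 8B 98 at offsets 17–20.
Offset 17 falls in char 7's range; it's byte 1 of F1 91 8B 98 = 0xF1.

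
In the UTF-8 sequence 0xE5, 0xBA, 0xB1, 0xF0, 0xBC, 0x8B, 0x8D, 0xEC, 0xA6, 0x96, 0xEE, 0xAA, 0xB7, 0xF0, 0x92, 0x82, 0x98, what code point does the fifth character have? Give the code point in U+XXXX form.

Offset 0: leading byte 0xE5 = 11100101 → 3-byte char #1 = E5 BA B1.
Offset 3: leading byte 0xF0 = 11110000 → 4-byte char #2 = F0 BC 8B 8D.
Offset 7: leading byte 0xEC = 11101100 → 3-byte char #3 = EC A6 96.
Offset 10: leading byte 0xEE = 11101110 → 3-byte char #4 = EE AA B7.
Offset 13: leading byte 0xF0 = 11110000 → 4-byte char #5 = F0 92 82 98.
Leading byte 0xF0 = 11110000 matches 11110xxx → 4-byte sequence.
Byte 1: 0xF0 = 11110000, payload 000 (3 bits).
Byte 2: 0x92 = 10010010 (10xxxxxx ✓), payload 010010.
Byte 3: 0x82 = 10000010 (10xxxxxx ✓), payload 000010.
Byte 4: 0x98 = 10011000 (10xxxxxx ✓), payload 011000.
Concatenate: 000010010000010011000 = 0x12098 (21 bits → U+12098).

U+12098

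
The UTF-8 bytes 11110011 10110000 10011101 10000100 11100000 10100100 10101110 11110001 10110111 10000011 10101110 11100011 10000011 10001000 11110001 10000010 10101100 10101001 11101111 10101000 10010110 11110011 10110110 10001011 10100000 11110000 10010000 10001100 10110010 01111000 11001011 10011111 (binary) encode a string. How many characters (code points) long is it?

10

Byte at offset 0: 0xF3 = 11110011 → 4-byte char (#1). Advance 4.
Byte at offset 4: 0xE0 = 11100000 → 3-byte char (#2). Advance 3.
Byte at offset 7: 0xF1 = 11110001 → 4-byte char (#3). Advance 4.
Byte at offset 11: 0xE3 = 11100011 → 3-byte char (#4). Advance 3.
Byte at offset 14: 0xF1 = 11110001 → 4-byte char (#5). Advance 4.
Byte at offset 18: 0xEF = 11101111 → 3-byte char (#6). Advance 3.
Byte at offset 21: 0xF3 = 11110011 → 4-byte char (#7). Advance 4.
Byte at offset 25: 0xF0 = 11110000 → 4-byte char (#8). Advance 4.
Byte at offset 29: 0x78 = 01111000 → 1-byte char (#9). Advance 1.
Byte at offset 30: 0xCB = 11001011 → 2-byte char (#10). Advance 2.
Reached end at offset 32 after 10 code points.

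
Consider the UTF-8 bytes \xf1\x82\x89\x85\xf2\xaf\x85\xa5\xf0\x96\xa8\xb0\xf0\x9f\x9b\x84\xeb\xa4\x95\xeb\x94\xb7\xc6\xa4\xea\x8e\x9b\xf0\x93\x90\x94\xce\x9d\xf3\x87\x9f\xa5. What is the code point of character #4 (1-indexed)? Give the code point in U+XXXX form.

U+1F6C4

Offset 0: leading byte 0xF1 = 11110001 → 4-byte char #1 = F1 82 89 85.
Offset 4: leading byte 0xF2 = 11110010 → 4-byte char #2 = F2 AF 85 A5.
Offset 8: leading byte 0xF0 = 11110000 → 4-byte char #3 = F0 96 A8 B0.
Offset 12: leading byte 0xF0 = 11110000 → 4-byte char #4 = F0 9F 9B 84.
Leading byte 0xF0 = 11110000 matches 11110xxx → 4-byte sequence.
Byte 1: 0xF0 = 11110000, payload 000 (3 bits).
Byte 2: 0x9F = 10011111 (10xxxxxx ✓), payload 011111.
Byte 3: 0x9B = 10011011 (10xxxxxx ✓), payload 011011.
Byte 4: 0x84 = 10000100 (10xxxxxx ✓), payload 000100.
Concatenate: 000011111011011000100 = 0x1F6C4 (21 bits → U+1F6C4).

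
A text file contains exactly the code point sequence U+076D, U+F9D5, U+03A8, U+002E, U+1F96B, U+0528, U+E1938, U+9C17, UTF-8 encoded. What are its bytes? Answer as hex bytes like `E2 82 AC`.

U+076D: 2-byte form → DD AD.
U+F9D5: 3-byte form → EF A7 95.
U+03A8: 2-byte form → CE A8.
U+002E: 1-byte form → 2E.
U+1F96B: 4-byte form → F0 9F A5 AB.
U+0528: 2-byte form → D4 A8.
U+E1938: 4-byte form → F3 A1 A4 B8.
U+9C17: 3-byte form → E9 B0 97.
Concatenated (21 bytes): DD AD EF A7 95 CE A8 2E F0 9F A5 AB D4 A8 F3 A1 A4 B8 E9 B0 97.

DD AD EF A7 95 CE A8 2E F0 9F A5 AB D4 A8 F3 A1 A4 B8 E9 B0 97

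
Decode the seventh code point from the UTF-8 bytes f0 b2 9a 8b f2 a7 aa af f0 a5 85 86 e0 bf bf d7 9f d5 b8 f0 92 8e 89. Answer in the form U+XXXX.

Offset 0: leading byte 0xF0 = 11110000 → 4-byte char #1 = F0 B2 9A 8B.
Offset 4: leading byte 0xF2 = 11110010 → 4-byte char #2 = F2 A7 AA AF.
Offset 8: leading byte 0xF0 = 11110000 → 4-byte char #3 = F0 A5 85 86.
Offset 12: leading byte 0xE0 = 11100000 → 3-byte char #4 = E0 BF BF.
Offset 15: leading byte 0xD7 = 11010111 → 2-byte char #5 = D7 9F.
Offset 17: leading byte 0xD5 = 11010101 → 2-byte char #6 = D5 B8.
Offset 19: leading byte 0xF0 = 11110000 → 4-byte char #7 = F0 92 8E 89.
Leading byte 0xF0 = 11110000 matches 11110xxx → 4-byte sequence.
Byte 1: 0xF0 = 11110000, payload 000 (3 bits).
Byte 2: 0x92 = 10010010 (10xxxxxx ✓), payload 010010.
Byte 3: 0x8E = 10001110 (10xxxxxx ✓), payload 001110.
Byte 4: 0x89 = 10001001 (10xxxxxx ✓), payload 001001.
Concatenate: 000010010001110001001 = 0x12389 (21 bits → U+12389).

U+12389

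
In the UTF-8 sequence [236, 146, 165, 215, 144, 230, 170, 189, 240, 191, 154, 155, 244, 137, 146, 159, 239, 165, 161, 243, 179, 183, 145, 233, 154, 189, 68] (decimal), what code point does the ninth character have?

Offset 0: leading byte 0xEC = 11101100 → 3-byte char #1 = EC 92 A5.
Offset 3: leading byte 0xD7 = 11010111 → 2-byte char #2 = D7 90.
Offset 5: leading byte 0xE6 = 11100110 → 3-byte char #3 = E6 AA BD.
Offset 8: leading byte 0xF0 = 11110000 → 4-byte char #4 = F0 BF 9A 9B.
Offset 12: leading byte 0xF4 = 11110100 → 4-byte char #5 = F4 89 92 9F.
Offset 16: leading byte 0xEF = 11101111 → 3-byte char #6 = EF A5 A1.
Offset 19: leading byte 0xF3 = 11110011 → 4-byte char #7 = F3 B3 B7 91.
Offset 23: leading byte 0xE9 = 11101001 → 3-byte char #8 = E9 9A BD.
Offset 26: leading byte 0x44 = 01000100 → 1-byte char #9 = 44.
Leading byte 0x44 = 01000100 matches 0xxxxxxx → 1-byte sequence.
Byte 1: 0x44 = 01000100, payload 1000100 (7 bits).
Concatenate: 1000100 = 0x44 (7 bits → U+0044).

U+0044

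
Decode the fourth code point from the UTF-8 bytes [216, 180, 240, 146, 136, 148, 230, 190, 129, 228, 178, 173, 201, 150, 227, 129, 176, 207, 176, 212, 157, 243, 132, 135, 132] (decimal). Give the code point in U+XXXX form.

Offset 0: leading byte 0xD8 = 11011000 → 2-byte char #1 = D8 B4.
Offset 2: leading byte 0xF0 = 11110000 → 4-byte char #2 = F0 92 88 94.
Offset 6: leading byte 0xE6 = 11100110 → 3-byte char #3 = E6 BE 81.
Offset 9: leading byte 0xE4 = 11100100 → 3-byte char #4 = E4 B2 AD.
Leading byte 0xE4 = 11100100 matches 1110xxxx → 3-byte sequence.
Byte 1: 0xE4 = 11100100, payload 0100 (4 bits).
Byte 2: 0xB2 = 10110010 (10xxxxxx ✓), payload 110010.
Byte 3: 0xAD = 10101101 (10xxxxxx ✓), payload 101101.
Concatenate: 0100110010101101 = 0x4CAD (16 bits → U+4CAD).

U+4CAD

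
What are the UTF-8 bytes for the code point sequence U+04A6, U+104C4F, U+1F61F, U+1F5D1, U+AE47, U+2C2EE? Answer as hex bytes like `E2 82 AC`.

U+04A6: 2-byte form → D2 A6.
U+104C4F: 4-byte form → F4 84 B1 8F.
U+1F61F: 4-byte form → F0 9F 98 9F.
U+1F5D1: 4-byte form → F0 9F 97 91.
U+AE47: 3-byte form → EA B9 87.
U+2C2EE: 4-byte form → F0 AC 8B AE.
Concatenated (21 bytes): D2 A6 F4 84 B1 8F F0 9F 98 9F F0 9F 97 91 EA B9 87 F0 AC 8B AE.

D2 A6 F4 84 B1 8F F0 9F 98 9F F0 9F 97 91 EA B9 87 F0 AC 8B AE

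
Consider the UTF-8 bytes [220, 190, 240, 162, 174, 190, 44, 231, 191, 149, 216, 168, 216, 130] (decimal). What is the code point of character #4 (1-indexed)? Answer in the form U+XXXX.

U+7FD5

Offset 0: leading byte 0xDC = 11011100 → 2-byte char #1 = DC BE.
Offset 2: leading byte 0xF0 = 11110000 → 4-byte char #2 = F0 A2 AE BE.
Offset 6: leading byte 0x2C = 00101100 → 1-byte char #3 = 2C.
Offset 7: leading byte 0xE7 = 11100111 → 3-byte char #4 = E7 BF 95.
Leading byte 0xE7 = 11100111 matches 1110xxxx → 3-byte sequence.
Byte 1: 0xE7 = 11100111, payload 0111 (4 bits).
Byte 2: 0xBF = 10111111 (10xxxxxx ✓), payload 111111.
Byte 3: 0x95 = 10010101 (10xxxxxx ✓), payload 010101.
Concatenate: 0111111111010101 = 0x7FD5 (16 bits → U+7FD5).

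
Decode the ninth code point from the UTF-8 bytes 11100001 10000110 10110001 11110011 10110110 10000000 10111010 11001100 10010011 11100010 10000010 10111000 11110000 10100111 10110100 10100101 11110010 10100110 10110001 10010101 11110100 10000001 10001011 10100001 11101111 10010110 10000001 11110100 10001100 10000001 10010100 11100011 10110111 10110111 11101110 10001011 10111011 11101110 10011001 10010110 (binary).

U+10C054

Offset 0: leading byte 0xE1 = 11100001 → 3-byte char #1 = E1 86 B1.
Offset 3: leading byte 0xF3 = 11110011 → 4-byte char #2 = F3 B6 80 BA.
Offset 7: leading byte 0xCC = 11001100 → 2-byte char #3 = CC 93.
Offset 9: leading byte 0xE2 = 11100010 → 3-byte char #4 = E2 82 B8.
Offset 12: leading byte 0xF0 = 11110000 → 4-byte char #5 = F0 A7 B4 A5.
Offset 16: leading byte 0xF2 = 11110010 → 4-byte char #6 = F2 A6 B1 95.
Offset 20: leading byte 0xF4 = 11110100 → 4-byte char #7 = F4 81 8B A1.
Offset 24: leading byte 0xEF = 11101111 → 3-byte char #8 = EF 96 81.
Offset 27: leading byte 0xF4 = 11110100 → 4-byte char #9 = F4 8C 81 94.
Leading byte 0xF4 = 11110100 matches 11110xxx → 4-byte sequence.
Byte 1: 0xF4 = 11110100, payload 100 (3 bits).
Byte 2: 0x8C = 10001100 (10xxxxxx ✓), payload 001100.
Byte 3: 0x81 = 10000001 (10xxxxxx ✓), payload 000001.
Byte 4: 0x94 = 10010100 (10xxxxxx ✓), payload 010100.
Concatenate: 100001100000001010100 = 0x10C054 (21 bits → U+10C054).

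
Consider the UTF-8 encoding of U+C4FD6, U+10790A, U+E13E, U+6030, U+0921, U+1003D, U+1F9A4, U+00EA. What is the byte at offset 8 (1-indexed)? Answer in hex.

0x8A

1-indexed offset 8 is 0-indexed offset 7.
U+C4FD6 → 4-byte form F3 84 BF 96 at offsets 0–3.
U+10790A → 4-byte form F4 87 A4 8A at offsets 4–7.
Offset 7 falls in char 2's range; it's byte 4 of F4 87 A4 8A = 0x8A.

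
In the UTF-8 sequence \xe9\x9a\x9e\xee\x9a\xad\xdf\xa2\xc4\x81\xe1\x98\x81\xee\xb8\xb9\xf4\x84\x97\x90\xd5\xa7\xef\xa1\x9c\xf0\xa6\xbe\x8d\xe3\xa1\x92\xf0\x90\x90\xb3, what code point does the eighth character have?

U+0567

Offset 0: leading byte 0xE9 = 11101001 → 3-byte char #1 = E9 9A 9E.
Offset 3: leading byte 0xEE = 11101110 → 3-byte char #2 = EE 9A AD.
Offset 6: leading byte 0xDF = 11011111 → 2-byte char #3 = DF A2.
Offset 8: leading byte 0xC4 = 11000100 → 2-byte char #4 = C4 81.
Offset 10: leading byte 0xE1 = 11100001 → 3-byte char #5 = E1 98 81.
Offset 13: leading byte 0xEE = 11101110 → 3-byte char #6 = EE B8 B9.
Offset 16: leading byte 0xF4 = 11110100 → 4-byte char #7 = F4 84 97 90.
Offset 20: leading byte 0xD5 = 11010101 → 2-byte char #8 = D5 A7.
Leading byte 0xD5 = 11010101 matches 110xxxxx → 2-byte sequence.
Byte 1: 0xD5 = 11010101, payload 10101 (5 bits).
Byte 2: 0xA7 = 10100111 (10xxxxxx ✓), payload 100111.
Concatenate: 10101100111 = 0x567 (11 bits → U+0567).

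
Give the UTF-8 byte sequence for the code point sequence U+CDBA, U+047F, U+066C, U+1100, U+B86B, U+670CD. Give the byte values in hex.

EC B6 BA D1 BF D9 AC E1 84 80 EB A1 AB F1 A7 83 8D

U+CDBA: 3-byte form → EC B6 BA.
U+047F: 2-byte form → D1 BF.
U+066C: 2-byte form → D9 AC.
U+1100: 3-byte form → E1 84 80.
U+B86B: 3-byte form → EB A1 AB.
U+670CD: 4-byte form → F1 A7 83 8D.
Concatenated (17 bytes): EC B6 BA D1 BF D9 AC E1 84 80 EB A1 AB F1 A7 83 8D.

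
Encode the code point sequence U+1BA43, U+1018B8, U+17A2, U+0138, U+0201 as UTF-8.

U+1BA43: 4-byte form → F0 9B A9 83.
U+1018B8: 4-byte form → F4 81 A2 B8.
U+17A2: 3-byte form → E1 9E A2.
U+0138: 2-byte form → C4 B8.
U+0201: 2-byte form → C8 81.
Concatenated (15 bytes): F0 9B A9 83 F4 81 A2 B8 E1 9E A2 C4 B8 C8 81.

F0 9B A9 83 F4 81 A2 B8 E1 9E A2 C4 B8 C8 81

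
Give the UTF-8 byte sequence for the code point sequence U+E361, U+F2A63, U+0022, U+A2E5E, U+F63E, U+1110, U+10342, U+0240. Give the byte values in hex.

EE 8D A1 F3 B2 A9 A3 22 F2 A2 B9 9E EF 98 BE E1 84 90 F0 90 8D 82 C9 80

U+E361: 3-byte form → EE 8D A1.
U+F2A63: 4-byte form → F3 B2 A9 A3.
U+0022: 1-byte form → 22.
U+A2E5E: 4-byte form → F2 A2 B9 9E.
U+F63E: 3-byte form → EF 98 BE.
U+1110: 3-byte form → E1 84 90.
U+10342: 4-byte form → F0 90 8D 82.
U+0240: 2-byte form → C9 80.
Concatenated (24 bytes): EE 8D A1 F3 B2 A9 A3 22 F2 A2 B9 9E EF 98 BE E1 84 90 F0 90 8D 82 C9 80.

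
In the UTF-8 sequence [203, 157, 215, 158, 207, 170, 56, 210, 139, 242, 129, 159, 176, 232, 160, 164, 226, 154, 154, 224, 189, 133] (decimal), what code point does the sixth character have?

Offset 0: leading byte 0xCB = 11001011 → 2-byte char #1 = CB 9D.
Offset 2: leading byte 0xD7 = 11010111 → 2-byte char #2 = D7 9E.
Offset 4: leading byte 0xCF = 11001111 → 2-byte char #3 = CF AA.
Offset 6: leading byte 0x38 = 00111000 → 1-byte char #4 = 38.
Offset 7: leading byte 0xD2 = 11010010 → 2-byte char #5 = D2 8B.
Offset 9: leading byte 0xF2 = 11110010 → 4-byte char #6 = F2 81 9F B0.
Leading byte 0xF2 = 11110010 matches 11110xxx → 4-byte sequence.
Byte 1: 0xF2 = 11110010, payload 010 (3 bits).
Byte 2: 0x81 = 10000001 (10xxxxxx ✓), payload 000001.
Byte 3: 0x9F = 10011111 (10xxxxxx ✓), payload 011111.
Byte 4: 0xB0 = 10110000 (10xxxxxx ✓), payload 110000.
Concatenate: 010000001011111110000 = 0x817F0 (21 bits → U+817F0).

U+817F0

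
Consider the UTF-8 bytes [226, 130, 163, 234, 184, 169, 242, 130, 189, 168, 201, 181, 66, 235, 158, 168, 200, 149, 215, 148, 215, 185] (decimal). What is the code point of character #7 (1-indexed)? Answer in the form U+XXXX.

U+0215

Offset 0: leading byte 0xE2 = 11100010 → 3-byte char #1 = E2 82 A3.
Offset 3: leading byte 0xEA = 11101010 → 3-byte char #2 = EA B8 A9.
Offset 6: leading byte 0xF2 = 11110010 → 4-byte char #3 = F2 82 BD A8.
Offset 10: leading byte 0xC9 = 11001001 → 2-byte char #4 = C9 B5.
Offset 12: leading byte 0x42 = 01000010 → 1-byte char #5 = 42.
Offset 13: leading byte 0xEB = 11101011 → 3-byte char #6 = EB 9E A8.
Offset 16: leading byte 0xC8 = 11001000 → 2-byte char #7 = C8 95.
Leading byte 0xC8 = 11001000 matches 110xxxxx → 2-byte sequence.
Byte 1: 0xC8 = 11001000, payload 01000 (5 bits).
Byte 2: 0x95 = 10010101 (10xxxxxx ✓), payload 010101.
Concatenate: 01000010101 = 0x215 (11 bits → U+0215).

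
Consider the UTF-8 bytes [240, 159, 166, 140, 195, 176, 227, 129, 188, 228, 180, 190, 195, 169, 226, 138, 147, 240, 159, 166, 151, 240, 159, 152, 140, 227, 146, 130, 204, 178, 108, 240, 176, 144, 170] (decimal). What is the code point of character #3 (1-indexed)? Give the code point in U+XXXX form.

Offset 0: leading byte 0xF0 = 11110000 → 4-byte char #1 = F0 9F A6 8C.
Offset 4: leading byte 0xC3 = 11000011 → 2-byte char #2 = C3 B0.
Offset 6: leading byte 0xE3 = 11100011 → 3-byte char #3 = E3 81 BC.
Leading byte 0xE3 = 11100011 matches 1110xxxx → 3-byte sequence.
Byte 1: 0xE3 = 11100011, payload 0011 (4 bits).
Byte 2: 0x81 = 10000001 (10xxxxxx ✓), payload 000001.
Byte 3: 0xBC = 10111100 (10xxxxxx ✓), payload 111100.
Concatenate: 0011000001111100 = 0x307C (16 bits → U+307C).

U+307C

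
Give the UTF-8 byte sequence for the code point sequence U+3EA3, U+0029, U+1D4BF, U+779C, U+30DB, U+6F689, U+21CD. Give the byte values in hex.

E3 BA A3 29 F0 9D 92 BF E7 9E 9C E3 83 9B F1 AF 9A 89 E2 87 8D

U+3EA3: 3-byte form → E3 BA A3.
U+0029: 1-byte form → 29.
U+1D4BF: 4-byte form → F0 9D 92 BF.
U+779C: 3-byte form → E7 9E 9C.
U+30DB: 3-byte form → E3 83 9B.
U+6F689: 4-byte form → F1 AF 9A 89.
U+21CD: 3-byte form → E2 87 8D.
Concatenated (21 bytes): E3 BA A3 29 F0 9D 92 BF E7 9E 9C E3 83 9B F1 AF 9A 89 E2 87 8D.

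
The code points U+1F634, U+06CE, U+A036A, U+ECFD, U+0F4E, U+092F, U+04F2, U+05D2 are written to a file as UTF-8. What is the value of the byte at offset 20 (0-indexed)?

0xB2

U+1F634 → 4-byte form F0 9F 98 B4 at offsets 0–3.
U+06CE → 2-byte form DB 8E at offsets 4–5.
U+A036A → 4-byte form F2 A0 8D AA at offsets 6–9.
U+ECFD → 3-byte form EE B3 BD at offsets 10–12.
U+0F4E → 3-byte form E0 BD 8E at offsets 13–15.
U+092F → 3-byte form E0 A4 AF at offsets 16–18.
U+04F2 → 2-byte form D3 B2 at offsets 19–20.
Offset 20 falls in char 7's range; it's byte 2 of D3 B2 = 0xB2.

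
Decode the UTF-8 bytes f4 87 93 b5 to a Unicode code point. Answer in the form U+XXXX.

Leading byte 0xF4 = 11110100 matches 11110xxx → 4-byte sequence.
Byte 1: 0xF4 = 11110100, payload 100 (3 bits).
Byte 2: 0x87 = 10000111 (10xxxxxx ✓), payload 000111.
Byte 3: 0x93 = 10010011 (10xxxxxx ✓), payload 010011.
Byte 4: 0xB5 = 10110101 (10xxxxxx ✓), payload 110101.
Concatenate: 100000111010011110101 = 0x1074F5 (21 bits → U+1074F5).

U+1074F5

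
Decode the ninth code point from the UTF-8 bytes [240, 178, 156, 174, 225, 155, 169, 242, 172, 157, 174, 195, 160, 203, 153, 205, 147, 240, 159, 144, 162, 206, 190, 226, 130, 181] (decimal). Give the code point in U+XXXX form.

U+20B5

Offset 0: leading byte 0xF0 = 11110000 → 4-byte char #1 = F0 B2 9C AE.
Offset 4: leading byte 0xE1 = 11100001 → 3-byte char #2 = E1 9B A9.
Offset 7: leading byte 0xF2 = 11110010 → 4-byte char #3 = F2 AC 9D AE.
Offset 11: leading byte 0xC3 = 11000011 → 2-byte char #4 = C3 A0.
Offset 13: leading byte 0xCB = 11001011 → 2-byte char #5 = CB 99.
Offset 15: leading byte 0xCD = 11001101 → 2-byte char #6 = CD 93.
Offset 17: leading byte 0xF0 = 11110000 → 4-byte char #7 = F0 9F 90 A2.
Offset 21: leading byte 0xCE = 11001110 → 2-byte char #8 = CE BE.
Offset 23: leading byte 0xE2 = 11100010 → 3-byte char #9 = E2 82 B5.
Leading byte 0xE2 = 11100010 matches 1110xxxx → 3-byte sequence.
Byte 1: 0xE2 = 11100010, payload 0010 (4 bits).
Byte 2: 0x82 = 10000010 (10xxxxxx ✓), payload 000010.
Byte 3: 0xB5 = 10110101 (10xxxxxx ✓), payload 110101.
Concatenate: 0010000010110101 = 0x20B5 (16 bits → U+20B5).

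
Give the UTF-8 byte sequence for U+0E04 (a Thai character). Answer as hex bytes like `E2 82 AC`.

U+0E04 = 0xE04 = 3588 decimal. In range U+0800–U+FFFF → 3-byte form: 1110xxxx 10xxxxxx 10xxxxxx.
Binary (16 bits): 0000111000000100.
Split 4+6+6: 0000 | 111000 | 000100.
Byte 1: 11100000 = 0xE0.
Byte 2: 10111000 = 0xB8.
Byte 3: 10000100 = 0x84.

E0 B8 84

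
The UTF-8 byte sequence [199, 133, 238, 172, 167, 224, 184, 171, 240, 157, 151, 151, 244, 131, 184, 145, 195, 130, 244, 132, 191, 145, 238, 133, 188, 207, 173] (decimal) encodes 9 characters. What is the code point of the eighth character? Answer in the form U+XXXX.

Offset 0: leading byte 0xC7 = 11000111 → 2-byte char #1 = C7 85.
Offset 2: leading byte 0xEE = 11101110 → 3-byte char #2 = EE AC A7.
Offset 5: leading byte 0xE0 = 11100000 → 3-byte char #3 = E0 B8 AB.
Offset 8: leading byte 0xF0 = 11110000 → 4-byte char #4 = F0 9D 97 97.
Offset 12: leading byte 0xF4 = 11110100 → 4-byte char #5 = F4 83 B8 91.
Offset 16: leading byte 0xC3 = 11000011 → 2-byte char #6 = C3 82.
Offset 18: leading byte 0xF4 = 11110100 → 4-byte char #7 = F4 84 BF 91.
Offset 22: leading byte 0xEE = 11101110 → 3-byte char #8 = EE 85 BC.
Leading byte 0xEE = 11101110 matches 1110xxxx → 3-byte sequence.
Byte 1: 0xEE = 11101110, payload 1110 (4 bits).
Byte 2: 0x85 = 10000101 (10xxxxxx ✓), payload 000101.
Byte 3: 0xBC = 10111100 (10xxxxxx ✓), payload 111100.
Concatenate: 1110000101111100 = 0xE17C (16 bits → U+E17C).

U+E17C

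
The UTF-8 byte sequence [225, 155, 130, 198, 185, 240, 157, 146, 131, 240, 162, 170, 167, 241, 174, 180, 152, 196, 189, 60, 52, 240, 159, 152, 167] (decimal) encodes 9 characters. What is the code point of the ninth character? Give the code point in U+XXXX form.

U+1F627

Offset 0: leading byte 0xE1 = 11100001 → 3-byte char #1 = E1 9B 82.
Offset 3: leading byte 0xC6 = 11000110 → 2-byte char #2 = C6 B9.
Offset 5: leading byte 0xF0 = 11110000 → 4-byte char #3 = F0 9D 92 83.
Offset 9: leading byte 0xF0 = 11110000 → 4-byte char #4 = F0 A2 AA A7.
Offset 13: leading byte 0xF1 = 11110001 → 4-byte char #5 = F1 AE B4 98.
Offset 17: leading byte 0xC4 = 11000100 → 2-byte char #6 = C4 BD.
Offset 19: leading byte 0x3C = 00111100 → 1-byte char #7 = 3C.
Offset 20: leading byte 0x34 = 00110100 → 1-byte char #8 = 34.
Offset 21: leading byte 0xF0 = 11110000 → 4-byte char #9 = F0 9F 98 A7.
Leading byte 0xF0 = 11110000 matches 11110xxx → 4-byte sequence.
Byte 1: 0xF0 = 11110000, payload 000 (3 bits).
Byte 2: 0x9F = 10011111 (10xxxxxx ✓), payload 011111.
Byte 3: 0x98 = 10011000 (10xxxxxx ✓), payload 011000.
Byte 4: 0xA7 = 10100111 (10xxxxxx ✓), payload 100111.
Concatenate: 000011111011000100111 = 0x1F627 (21 bits → U+1F627).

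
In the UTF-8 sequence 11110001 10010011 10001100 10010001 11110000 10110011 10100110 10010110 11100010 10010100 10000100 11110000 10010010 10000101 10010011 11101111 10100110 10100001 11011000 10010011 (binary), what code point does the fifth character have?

U+F9A1

Offset 0: leading byte 0xF1 = 11110001 → 4-byte char #1 = F1 93 8C 91.
Offset 4: leading byte 0xF0 = 11110000 → 4-byte char #2 = F0 B3 A6 96.
Offset 8: leading byte 0xE2 = 11100010 → 3-byte char #3 = E2 94 84.
Offset 11: leading byte 0xF0 = 11110000 → 4-byte char #4 = F0 92 85 93.
Offset 15: leading byte 0xEF = 11101111 → 3-byte char #5 = EF A6 A1.
Leading byte 0xEF = 11101111 matches 1110xxxx → 3-byte sequence.
Byte 1: 0xEF = 11101111, payload 1111 (4 bits).
Byte 2: 0xA6 = 10100110 (10xxxxxx ✓), payload 100110.
Byte 3: 0xA1 = 10100001 (10xxxxxx ✓), payload 100001.
Concatenate: 1111100110100001 = 0xF9A1 (16 bits → U+F9A1).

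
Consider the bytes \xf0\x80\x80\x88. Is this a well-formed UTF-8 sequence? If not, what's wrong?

Leading byte 0xF0 = 11110000 → 4-byte form.
Continuation bytes all match 10xxxxxx. Payload decodes to 0x8.
But 0x8 < 0x10000, the minimum for a 4-byte sequence — this is an overlong encoding.

invalid (overlong encoding)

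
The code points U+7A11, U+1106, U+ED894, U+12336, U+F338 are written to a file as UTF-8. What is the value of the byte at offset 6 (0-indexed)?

U+7A11 → 3-byte form E7 A8 91 at offsets 0–2.
U+1106 → 3-byte form E1 84 86 at offsets 3–5.
U+ED894 → 4-byte form F3 AD A2 94 at offsets 6–9.
Offset 6 falls in char 3's range; it's byte 1 of F3 AD A2 94 = 0xF3.

0xF3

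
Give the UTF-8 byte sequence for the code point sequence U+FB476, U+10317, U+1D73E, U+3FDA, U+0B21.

F3 BB 91 B6 F0 90 8C 97 F0 9D 9C BE E3 BF 9A E0 AC A1

U+FB476: 4-byte form → F3 BB 91 B6.
U+10317: 4-byte form → F0 90 8C 97.
U+1D73E: 4-byte form → F0 9D 9C BE.
U+3FDA: 3-byte form → E3 BF 9A.
U+0B21: 3-byte form → E0 AC A1.
Concatenated (18 bytes): F3 BB 91 B6 F0 90 8C 97 F0 9D 9C BE E3 BF 9A E0 AC A1.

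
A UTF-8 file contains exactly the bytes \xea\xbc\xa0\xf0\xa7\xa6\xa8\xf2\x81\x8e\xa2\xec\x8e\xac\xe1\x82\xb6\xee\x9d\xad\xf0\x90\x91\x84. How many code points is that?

7

Byte at offset 0: 0xEA = 11101010 → 3-byte char (#1). Advance 3.
Byte at offset 3: 0xF0 = 11110000 → 4-byte char (#2). Advance 4.
Byte at offset 7: 0xF2 = 11110010 → 4-byte char (#3). Advance 4.
Byte at offset 11: 0xEC = 11101100 → 3-byte char (#4). Advance 3.
Byte at offset 14: 0xE1 = 11100001 → 3-byte char (#5). Advance 3.
Byte at offset 17: 0xEE = 11101110 → 3-byte char (#6). Advance 3.
Byte at offset 20: 0xF0 = 11110000 → 4-byte char (#7). Advance 4.
Reached end at offset 24 after 7 code points.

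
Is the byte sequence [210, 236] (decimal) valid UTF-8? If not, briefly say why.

invalid (non-continuation byte where continuation expected)

Leading byte 0xD2 = 11010010 → 2-byte form.
Byte 2 is 0xEC = 11101100, which is not 10xxxxxx — expected a continuation byte.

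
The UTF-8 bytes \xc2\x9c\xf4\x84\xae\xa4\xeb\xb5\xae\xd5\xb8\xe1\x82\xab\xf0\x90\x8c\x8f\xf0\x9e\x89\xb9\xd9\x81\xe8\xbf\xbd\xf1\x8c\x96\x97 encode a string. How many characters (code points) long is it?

10

Byte at offset 0: 0xC2 = 11000010 → 2-byte char (#1). Advance 2.
Byte at offset 2: 0xF4 = 11110100 → 4-byte char (#2). Advance 4.
Byte at offset 6: 0xEB = 11101011 → 3-byte char (#3). Advance 3.
Byte at offset 9: 0xD5 = 11010101 → 2-byte char (#4). Advance 2.
Byte at offset 11: 0xE1 = 11100001 → 3-byte char (#5). Advance 3.
Byte at offset 14: 0xF0 = 11110000 → 4-byte char (#6). Advance 4.
Byte at offset 18: 0xF0 = 11110000 → 4-byte char (#7). Advance 4.
Byte at offset 22: 0xD9 = 11011001 → 2-byte char (#8). Advance 2.
Byte at offset 24: 0xE8 = 11101000 → 3-byte char (#9). Advance 3.
Byte at offset 27: 0xF1 = 11110001 → 4-byte char (#10). Advance 4.
Reached end at offset 31 after 10 code points.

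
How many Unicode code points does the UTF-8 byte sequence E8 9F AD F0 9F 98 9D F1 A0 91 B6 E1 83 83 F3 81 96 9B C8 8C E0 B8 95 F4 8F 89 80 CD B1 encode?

9

Byte at offset 0: 0xE8 = 11101000 → 3-byte char (#1). Advance 3.
Byte at offset 3: 0xF0 = 11110000 → 4-byte char (#2). Advance 4.
Byte at offset 7: 0xF1 = 11110001 → 4-byte char (#3). Advance 4.
Byte at offset 11: 0xE1 = 11100001 → 3-byte char (#4). Advance 3.
Byte at offset 14: 0xF3 = 11110011 → 4-byte char (#5). Advance 4.
Byte at offset 18: 0xC8 = 11001000 → 2-byte char (#6). Advance 2.
Byte at offset 20: 0xE0 = 11100000 → 3-byte char (#7). Advance 3.
Byte at offset 23: 0xF4 = 11110100 → 4-byte char (#8). Advance 4.
Byte at offset 27: 0xCD = 11001101 → 2-byte char (#9). Advance 2.
Reached end at offset 29 after 9 code points.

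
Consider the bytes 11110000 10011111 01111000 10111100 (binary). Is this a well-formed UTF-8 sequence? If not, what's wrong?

invalid (non-continuation byte where continuation expected)

Leading byte 0xF0 = 11110000 → 4-byte form.
Byte 3 is 0x78 = 01111000, which is not 10xxxxxx — expected a continuation byte.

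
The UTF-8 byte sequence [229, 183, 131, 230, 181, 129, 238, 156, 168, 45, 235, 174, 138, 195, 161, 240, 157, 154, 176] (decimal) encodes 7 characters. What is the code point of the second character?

U+6D41

Offset 0: leading byte 0xE5 = 11100101 → 3-byte char #1 = E5 B7 83.
Offset 3: leading byte 0xE6 = 11100110 → 3-byte char #2 = E6 B5 81.
Leading byte 0xE6 = 11100110 matches 1110xxxx → 3-byte sequence.
Byte 1: 0xE6 = 11100110, payload 0110 (4 bits).
Byte 2: 0xB5 = 10110101 (10xxxxxx ✓), payload 110101.
Byte 3: 0x81 = 10000001 (10xxxxxx ✓), payload 000001.
Concatenate: 0110110101000001 = 0x6D41 (16 bits → U+6D41).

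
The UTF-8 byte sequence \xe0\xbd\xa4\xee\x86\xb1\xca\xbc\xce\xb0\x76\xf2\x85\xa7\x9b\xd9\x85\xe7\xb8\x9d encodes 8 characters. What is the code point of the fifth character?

U+0076

Offset 0: leading byte 0xE0 = 11100000 → 3-byte char #1 = E0 BD A4.
Offset 3: leading byte 0xEE = 11101110 → 3-byte char #2 = EE 86 B1.
Offset 6: leading byte 0xCA = 11001010 → 2-byte char #3 = CA BC.
Offset 8: leading byte 0xCE = 11001110 → 2-byte char #4 = CE B0.
Offset 10: leading byte 0x76 = 01110110 → 1-byte char #5 = 76.
Leading byte 0x76 = 01110110 matches 0xxxxxxx → 1-byte sequence.
Byte 1: 0x76 = 01110110, payload 1110110 (7 bits).
Concatenate: 1110110 = 0x76 (7 bits → U+0076).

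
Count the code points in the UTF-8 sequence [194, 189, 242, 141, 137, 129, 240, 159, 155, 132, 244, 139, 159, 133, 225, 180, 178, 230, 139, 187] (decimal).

Byte at offset 0: 0xC2 = 11000010 → 2-byte char (#1). Advance 2.
Byte at offset 2: 0xF2 = 11110010 → 4-byte char (#2). Advance 4.
Byte at offset 6: 0xF0 = 11110000 → 4-byte char (#3). Advance 4.
Byte at offset 10: 0xF4 = 11110100 → 4-byte char (#4). Advance 4.
Byte at offset 14: 0xE1 = 11100001 → 3-byte char (#5). Advance 3.
Byte at offset 17: 0xE6 = 11100110 → 3-byte char (#6). Advance 3.
Reached end at offset 20 after 6 code points.

6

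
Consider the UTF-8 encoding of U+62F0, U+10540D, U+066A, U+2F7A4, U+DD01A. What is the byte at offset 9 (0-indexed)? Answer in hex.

0xF0

U+62F0 → 3-byte form E6 8B B0 at offsets 0–2.
U+10540D → 4-byte form F4 85 90 8D at offsets 3–6.
U+066A → 2-byte form D9 AA at offsets 7–8.
U+2F7A4 → 4-byte form F0 AF 9E A4 at offsets 9–12.
Offset 9 falls in char 4's range; it's byte 1 of F0 AF 9E A4 = 0xF0.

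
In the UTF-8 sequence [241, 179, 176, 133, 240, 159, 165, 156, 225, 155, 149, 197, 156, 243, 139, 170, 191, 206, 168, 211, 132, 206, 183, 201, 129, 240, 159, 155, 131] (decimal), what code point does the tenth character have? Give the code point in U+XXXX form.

Offset 0: leading byte 0xF1 = 11110001 → 4-byte char #1 = F1 B3 B0 85.
Offset 4: leading byte 0xF0 = 11110000 → 4-byte char #2 = F0 9F A5 9C.
Offset 8: leading byte 0xE1 = 11100001 → 3-byte char #3 = E1 9B 95.
Offset 11: leading byte 0xC5 = 11000101 → 2-byte char #4 = C5 9C.
Offset 13: leading byte 0xF3 = 11110011 → 4-byte char #5 = F3 8B AA BF.
Offset 17: leading byte 0xCE = 11001110 → 2-byte char #6 = CE A8.
Offset 19: leading byte 0xD3 = 11010011 → 2-byte char #7 = D3 84.
Offset 21: leading byte 0xCE = 11001110 → 2-byte char #8 = CE B7.
Offset 23: leading byte 0xC9 = 11001001 → 2-byte char #9 = C9 81.
Offset 25: leading byte 0xF0 = 11110000 → 4-byte char #10 = F0 9F 9B 83.
Leading byte 0xF0 = 11110000 matches 11110xxx → 4-byte sequence.
Byte 1: 0xF0 = 11110000, payload 000 (3 bits).
Byte 2: 0x9F = 10011111 (10xxxxxx ✓), payload 011111.
Byte 3: 0x9B = 10011011 (10xxxxxx ✓), payload 011011.
Byte 4: 0x83 = 10000011 (10xxxxxx ✓), payload 000011.
Concatenate: 000011111011011000011 = 0x1F6C3 (21 bits → U+1F6C3).

U+1F6C3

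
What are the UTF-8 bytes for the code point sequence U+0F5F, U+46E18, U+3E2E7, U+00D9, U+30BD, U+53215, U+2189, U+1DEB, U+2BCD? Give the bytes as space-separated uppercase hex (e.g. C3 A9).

E0 BD 9F F1 86 B8 98 F0 BE 8B A7 C3 99 E3 82 BD F1 93 88 95 E2 86 89 E1 B7 AB E2 AF 8D

U+0F5F: 3-byte form → E0 BD 9F.
U+46E18: 4-byte form → F1 86 B8 98.
U+3E2E7: 4-byte form → F0 BE 8B A7.
U+00D9: 2-byte form → C3 99.
U+30BD: 3-byte form → E3 82 BD.
U+53215: 4-byte form → F1 93 88 95.
U+2189: 3-byte form → E2 86 89.
U+1DEB: 3-byte form → E1 B7 AB.
U+2BCD: 3-byte form → E2 AF 8D.
Concatenated (29 bytes): E0 BD 9F F1 86 B8 98 F0 BE 8B A7 C3 99 E3 82 BD F1 93 88 95 E2 86 89 E1 B7 AB E2 AF 8D.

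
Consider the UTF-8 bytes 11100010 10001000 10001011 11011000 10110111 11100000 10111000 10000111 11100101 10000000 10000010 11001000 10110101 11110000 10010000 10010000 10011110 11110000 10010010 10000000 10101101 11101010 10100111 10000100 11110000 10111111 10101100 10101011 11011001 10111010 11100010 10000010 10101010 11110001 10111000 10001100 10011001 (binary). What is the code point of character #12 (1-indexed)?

U+78319

Offset 0: leading byte 0xE2 = 11100010 → 3-byte char #1 = E2 88 8B.
Offset 3: leading byte 0xD8 = 11011000 → 2-byte char #2 = D8 B7.
Offset 5: leading byte 0xE0 = 11100000 → 3-byte char #3 = E0 B8 87.
Offset 8: leading byte 0xE5 = 11100101 → 3-byte char #4 = E5 80 82.
Offset 11: leading byte 0xC8 = 11001000 → 2-byte char #5 = C8 B5.
Offset 13: leading byte 0xF0 = 11110000 → 4-byte char #6 = F0 90 90 9E.
Offset 17: leading byte 0xF0 = 11110000 → 4-byte char #7 = F0 92 80 AD.
Offset 21: leading byte 0xEA = 11101010 → 3-byte char #8 = EA A7 84.
Offset 24: leading byte 0xF0 = 11110000 → 4-byte char #9 = F0 BF AC AB.
Offset 28: leading byte 0xD9 = 11011001 → 2-byte char #10 = D9 BA.
Offset 30: leading byte 0xE2 = 11100010 → 3-byte char #11 = E2 82 AA.
Offset 33: leading byte 0xF1 = 11110001 → 4-byte char #12 = F1 B8 8C 99.
Leading byte 0xF1 = 11110001 matches 11110xxx → 4-byte sequence.
Byte 1: 0xF1 = 11110001, payload 001 (3 bits).
Byte 2: 0xB8 = 10111000 (10xxxxxx ✓), payload 111000.
Byte 3: 0x8C = 10001100 (10xxxxxx ✓), payload 001100.
Byte 4: 0x99 = 10011001 (10xxxxxx ✓), payload 011001.
Concatenate: 001111000001100011001 = 0x78319 (21 bits → U+78319).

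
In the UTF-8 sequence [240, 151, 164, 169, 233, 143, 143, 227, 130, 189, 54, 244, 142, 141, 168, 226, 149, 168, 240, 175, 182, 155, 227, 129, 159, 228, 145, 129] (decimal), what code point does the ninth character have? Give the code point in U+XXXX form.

U+4441

Offset 0: leading byte 0xF0 = 11110000 → 4-byte char #1 = F0 97 A4 A9.
Offset 4: leading byte 0xE9 = 11101001 → 3-byte char #2 = E9 8F 8F.
Offset 7: leading byte 0xE3 = 11100011 → 3-byte char #3 = E3 82 BD.
Offset 10: leading byte 0x36 = 00110110 → 1-byte char #4 = 36.
Offset 11: leading byte 0xF4 = 11110100 → 4-byte char #5 = F4 8E 8D A8.
Offset 15: leading byte 0xE2 = 11100010 → 3-byte char #6 = E2 95 A8.
Offset 18: leading byte 0xF0 = 11110000 → 4-byte char #7 = F0 AF B6 9B.
Offset 22: leading byte 0xE3 = 11100011 → 3-byte char #8 = E3 81 9F.
Offset 25: leading byte 0xE4 = 11100100 → 3-byte char #9 = E4 91 81.
Leading byte 0xE4 = 11100100 matches 1110xxxx → 3-byte sequence.
Byte 1: 0xE4 = 11100100, payload 0100 (4 bits).
Byte 2: 0x91 = 10010001 (10xxxxxx ✓), payload 010001.
Byte 3: 0x81 = 10000001 (10xxxxxx ✓), payload 000001.
Concatenate: 0100010001000001 = 0x4441 (16 bits → U+4441).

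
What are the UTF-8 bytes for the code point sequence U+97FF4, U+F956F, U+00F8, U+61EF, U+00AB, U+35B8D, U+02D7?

U+97FF4: 4-byte form → F2 97 BF B4.
U+F956F: 4-byte form → F3 B9 95 AF.
U+00F8: 2-byte form → C3 B8.
U+61EF: 3-byte form → E6 87 AF.
U+00AB: 2-byte form → C2 AB.
U+35B8D: 4-byte form → F0 B5 AE 8D.
U+02D7: 2-byte form → CB 97.
Concatenated (21 bytes): F2 97 BF B4 F3 B9 95 AF C3 B8 E6 87 AF C2 AB F0 B5 AE 8D CB 97.

F2 97 BF B4 F3 B9 95 AF C3 B8 E6 87 AF C2 AB F0 B5 AE 8D CB 97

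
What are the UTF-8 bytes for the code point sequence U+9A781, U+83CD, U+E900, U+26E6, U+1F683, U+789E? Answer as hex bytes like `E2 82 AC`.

F2 9A 9E 81 E8 8F 8D EE A4 80 E2 9B A6 F0 9F 9A 83 E7 A2 9E

U+9A781: 4-byte form → F2 9A 9E 81.
U+83CD: 3-byte form → E8 8F 8D.
U+E900: 3-byte form → EE A4 80.
U+26E6: 3-byte form → E2 9B A6.
U+1F683: 4-byte form → F0 9F 9A 83.
U+789E: 3-byte form → E7 A2 9E.
Concatenated (20 bytes): F2 9A 9E 81 E8 8F 8D EE A4 80 E2 9B A6 F0 9F 9A 83 E7 A2 9E.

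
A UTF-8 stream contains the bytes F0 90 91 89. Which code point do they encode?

U+10449

Leading byte 0xF0 = 11110000 matches 11110xxx → 4-byte sequence.
Byte 1: 0xF0 = 11110000, payload 000 (3 bits).
Byte 2: 0x90 = 10010000 (10xxxxxx ✓), payload 010000.
Byte 3: 0x91 = 10010001 (10xxxxxx ✓), payload 010001.
Byte 4: 0x89 = 10001001 (10xxxxxx ✓), payload 001001.
Concatenate: 000010000010001001001 = 0x10449 (21 bits → U+10449).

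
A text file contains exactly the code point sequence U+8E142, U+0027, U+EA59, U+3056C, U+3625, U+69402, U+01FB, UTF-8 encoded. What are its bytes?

F2 8E 85 82 27 EE A9 99 F0 B0 95 AC E3 98 A5 F1 A9 90 82 C7 BB

U+8E142: 4-byte form → F2 8E 85 82.
U+0027: 1-byte form → 27.
U+EA59: 3-byte form → EE A9 99.
U+3056C: 4-byte form → F0 B0 95 AC.
U+3625: 3-byte form → E3 98 A5.
U+69402: 4-byte form → F1 A9 90 82.
U+01FB: 2-byte form → C7 BB.
Concatenated (21 bytes): F2 8E 85 82 27 EE A9 99 F0 B0 95 AC E3 98 A5 F1 A9 90 82 C7 BB.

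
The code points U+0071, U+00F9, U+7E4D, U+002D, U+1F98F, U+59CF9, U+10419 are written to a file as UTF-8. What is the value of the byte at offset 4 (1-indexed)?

1-indexed offset 4 is 0-indexed offset 3.
U+0071 → 1-byte form 71 at offsets 0–0.
U+00F9 → 2-byte form C3 B9 at offsets 1–2.
U+7E4D → 3-byte form E7 B9 8D at offsets 3–5.
Offset 3 falls in char 3's range; it's byte 1 of E7 B9 8D = 0xE7.

0xE7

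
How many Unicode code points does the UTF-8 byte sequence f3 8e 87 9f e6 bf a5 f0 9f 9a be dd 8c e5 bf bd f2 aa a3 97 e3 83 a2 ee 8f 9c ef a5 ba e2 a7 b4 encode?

Byte at offset 0: 0xF3 = 11110011 → 4-byte char (#1). Advance 4.
Byte at offset 4: 0xE6 = 11100110 → 3-byte char (#2). Advance 3.
Byte at offset 7: 0xF0 = 11110000 → 4-byte char (#3). Advance 4.
Byte at offset 11: 0xDD = 11011101 → 2-byte char (#4). Advance 2.
Byte at offset 13: 0xE5 = 11100101 → 3-byte char (#5). Advance 3.
Byte at offset 16: 0xF2 = 11110010 → 4-byte char (#6). Advance 4.
Byte at offset 20: 0xE3 = 11100011 → 3-byte char (#7). Advance 3.
Byte at offset 23: 0xEE = 11101110 → 3-byte char (#8). Advance 3.
Byte at offset 26: 0xEF = 11101111 → 3-byte char (#9). Advance 3.
Byte at offset 29: 0xE2 = 11100010 → 3-byte char (#10). Advance 3.
Reached end at offset 32 after 10 code points.

10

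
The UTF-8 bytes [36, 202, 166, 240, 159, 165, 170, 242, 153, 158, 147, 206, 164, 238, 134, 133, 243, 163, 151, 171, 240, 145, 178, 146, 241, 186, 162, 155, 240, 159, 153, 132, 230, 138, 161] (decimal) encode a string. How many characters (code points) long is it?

Byte at offset 0: 0x24 = 00100100 → 1-byte char (#1). Advance 1.
Byte at offset 1: 0xCA = 11001010 → 2-byte char (#2). Advance 2.
Byte at offset 3: 0xF0 = 11110000 → 4-byte char (#3). Advance 4.
Byte at offset 7: 0xF2 = 11110010 → 4-byte char (#4). Advance 4.
Byte at offset 11: 0xCE = 11001110 → 2-byte char (#5). Advance 2.
Byte at offset 13: 0xEE = 11101110 → 3-byte char (#6). Advance 3.
Byte at offset 16: 0xF3 = 11110011 → 4-byte char (#7). Advance 4.
Byte at offset 20: 0xF0 = 11110000 → 4-byte char (#8). Advance 4.
Byte at offset 24: 0xF1 = 11110001 → 4-byte char (#9). Advance 4.
Byte at offset 28: 0xF0 = 11110000 → 4-byte char (#10). Advance 4.
Byte at offset 32: 0xE6 = 11100110 → 3-byte char (#11). Advance 3.
Reached end at offset 35 after 11 code points.

11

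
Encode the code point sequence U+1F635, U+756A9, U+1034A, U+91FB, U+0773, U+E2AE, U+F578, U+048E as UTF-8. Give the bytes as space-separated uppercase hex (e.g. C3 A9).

F0 9F 98 B5 F1 B5 9A A9 F0 90 8D 8A E9 87 BB DD B3 EE 8A AE EF 95 B8 D2 8E

U+1F635: 4-byte form → F0 9F 98 B5.
U+756A9: 4-byte form → F1 B5 9A A9.
U+1034A: 4-byte form → F0 90 8D 8A.
U+91FB: 3-byte form → E9 87 BB.
U+0773: 2-byte form → DD B3.
U+E2AE: 3-byte form → EE 8A AE.
U+F578: 3-byte form → EF 95 B8.
U+048E: 2-byte form → D2 8E.
Concatenated (25 bytes): F0 9F 98 B5 F1 B5 9A A9 F0 90 8D 8A E9 87 BB DD B3 EE 8A AE EF 95 B8 D2 8E.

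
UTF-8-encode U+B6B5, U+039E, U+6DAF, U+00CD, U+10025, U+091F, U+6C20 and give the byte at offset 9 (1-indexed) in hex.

1-indexed offset 9 is 0-indexed offset 8.
U+B6B5 → 3-byte form EB 9A B5 at offsets 0–2.
U+039E → 2-byte form CE 9E at offsets 3–4.
U+6DAF → 3-byte form E6 B6 AF at offsets 5–7.
U+00CD → 2-byte form C3 8D at offsets 8–9.
Offset 8 falls in char 4's range; it's byte 1 of C3 8D = 0xC3.

0xC3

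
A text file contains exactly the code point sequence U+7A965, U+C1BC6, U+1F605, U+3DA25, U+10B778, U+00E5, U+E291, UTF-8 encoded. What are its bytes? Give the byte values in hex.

F1 BA A5 A5 F3 81 AF 86 F0 9F 98 85 F0 BD A8 A5 F4 8B 9D B8 C3 A5 EE 8A 91

U+7A965: 4-byte form → F1 BA A5 A5.
U+C1BC6: 4-byte form → F3 81 AF 86.
U+1F605: 4-byte form → F0 9F 98 85.
U+3DA25: 4-byte form → F0 BD A8 A5.
U+10B778: 4-byte form → F4 8B 9D B8.
U+00E5: 2-byte form → C3 A5.
U+E291: 3-byte form → EE 8A 91.
Concatenated (25 bytes): F1 BA A5 A5 F3 81 AF 86 F0 9F 98 85 F0 BD A8 A5 F4 8B 9D B8 C3 A5 EE 8A 91.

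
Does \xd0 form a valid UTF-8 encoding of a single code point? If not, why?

invalid (sequence truncated)

Leading byte 0xD0 = 11010000 → 2-byte form, but only 1 byte is present.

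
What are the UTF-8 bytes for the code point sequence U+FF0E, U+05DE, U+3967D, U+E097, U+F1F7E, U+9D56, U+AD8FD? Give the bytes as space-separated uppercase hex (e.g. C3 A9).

EF BC 8E D7 9E F0 B9 99 BD EE 82 97 F3 B1 BD BE E9 B5 96 F2 AD A3 BD

U+FF0E: 3-byte form → EF BC 8E.
U+05DE: 2-byte form → D7 9E.
U+3967D: 4-byte form → F0 B9 99 BD.
U+E097: 3-byte form → EE 82 97.
U+F1F7E: 4-byte form → F3 B1 BD BE.
U+9D56: 3-byte form → E9 B5 96.
U+AD8FD: 4-byte form → F2 AD A3 BD.
Concatenated (23 bytes): EF BC 8E D7 9E F0 B9 99 BD EE 82 97 F3 B1 BD BE E9 B5 96 F2 AD A3 BD.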